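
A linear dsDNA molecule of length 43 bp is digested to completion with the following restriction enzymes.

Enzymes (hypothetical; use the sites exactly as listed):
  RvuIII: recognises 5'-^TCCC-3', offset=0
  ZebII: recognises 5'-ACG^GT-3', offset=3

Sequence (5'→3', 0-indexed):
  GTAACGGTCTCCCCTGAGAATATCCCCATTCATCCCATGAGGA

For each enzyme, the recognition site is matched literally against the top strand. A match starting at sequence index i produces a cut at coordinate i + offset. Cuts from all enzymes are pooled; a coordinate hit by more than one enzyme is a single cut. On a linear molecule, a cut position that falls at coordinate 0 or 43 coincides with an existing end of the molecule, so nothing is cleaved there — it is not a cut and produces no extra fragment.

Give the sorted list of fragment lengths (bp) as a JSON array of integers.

[3,6,10,11,13]

Scan for sites:
  RvuIII TCCC/0: at [9, 22, 32] ⇒ [9, 22, 32]
  ZebII ACGGT/3: at [3] ⇒ [6]

Pooled cuts: [6, 9, 22, 32]

Fragments:
  [0,6): 6 bp
  [6,9): 3 bp
  [9,22): 13 bp
  [22,32): 10 bp
  [32,43): 11 bp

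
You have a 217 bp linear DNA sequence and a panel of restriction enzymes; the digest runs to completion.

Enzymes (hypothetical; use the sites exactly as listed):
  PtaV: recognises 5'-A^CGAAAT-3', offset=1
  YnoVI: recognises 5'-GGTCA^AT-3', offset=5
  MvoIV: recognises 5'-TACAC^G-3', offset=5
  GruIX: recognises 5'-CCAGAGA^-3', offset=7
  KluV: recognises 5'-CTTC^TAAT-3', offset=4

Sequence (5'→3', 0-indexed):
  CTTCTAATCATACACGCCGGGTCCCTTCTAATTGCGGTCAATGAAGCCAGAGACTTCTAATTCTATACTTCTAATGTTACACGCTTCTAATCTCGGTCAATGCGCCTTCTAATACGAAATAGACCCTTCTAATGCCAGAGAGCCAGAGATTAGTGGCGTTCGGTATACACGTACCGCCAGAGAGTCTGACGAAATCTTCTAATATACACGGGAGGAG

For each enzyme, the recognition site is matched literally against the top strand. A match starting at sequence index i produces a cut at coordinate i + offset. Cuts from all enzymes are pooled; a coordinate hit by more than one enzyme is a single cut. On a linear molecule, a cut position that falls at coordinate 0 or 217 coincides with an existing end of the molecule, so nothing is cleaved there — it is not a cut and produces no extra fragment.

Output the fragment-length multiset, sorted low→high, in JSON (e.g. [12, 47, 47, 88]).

Per-enzyme occurrences:
  PtaV ACGAAAT/1: at [113, 188] ⇒ [114, 189]
  YnoVI GGTCAAT/5: at [35, 94] ⇒ [40, 99]
  MvoIV TACACG/5: at [10, 77, 165, 204] ⇒ [15, 82, 170, 209]
  GruIX CCAGAGA/7: at [46, 134, 142, 176] ⇒ [53, 141, 149, 183]
  KluV CTTCTAAT/4: at [0, 24, 53, 67, 83, 105, 125, 195] ⇒ [4, 28, 57, 71, 87, 109, 129, 199]

Pooled cuts: [4, 15, 28, 40, 53, 57, 71, 82, 87, 99, 109, 114, 129, 141, 149, 170, 183, 189, 199, 209]

Fragments:
  [0,4): 4 bp
  [4,15): 11 bp
  [15,28): 13 bp
  [28,40): 12 bp
  [40,53): 13 bp
  [53,57): 4 bp
  [57,71): 14 bp
  [71,82): 11 bp
  [82,87): 5 bp
  [87,99): 12 bp
  [99,109): 10 bp
  [109,114): 5 bp
  [114,129): 15 bp
  [129,141): 12 bp
  [141,149): 8 bp
  [149,170): 21 bp
  [170,183): 13 bp
  [183,189): 6 bp
  [189,199): 10 bp
  [199,209): 10 bp
  [209,217): 8 bp

[4,4,5,5,6,8,8,10,10,10,11,11,12,12,12,13,13,13,14,15,21]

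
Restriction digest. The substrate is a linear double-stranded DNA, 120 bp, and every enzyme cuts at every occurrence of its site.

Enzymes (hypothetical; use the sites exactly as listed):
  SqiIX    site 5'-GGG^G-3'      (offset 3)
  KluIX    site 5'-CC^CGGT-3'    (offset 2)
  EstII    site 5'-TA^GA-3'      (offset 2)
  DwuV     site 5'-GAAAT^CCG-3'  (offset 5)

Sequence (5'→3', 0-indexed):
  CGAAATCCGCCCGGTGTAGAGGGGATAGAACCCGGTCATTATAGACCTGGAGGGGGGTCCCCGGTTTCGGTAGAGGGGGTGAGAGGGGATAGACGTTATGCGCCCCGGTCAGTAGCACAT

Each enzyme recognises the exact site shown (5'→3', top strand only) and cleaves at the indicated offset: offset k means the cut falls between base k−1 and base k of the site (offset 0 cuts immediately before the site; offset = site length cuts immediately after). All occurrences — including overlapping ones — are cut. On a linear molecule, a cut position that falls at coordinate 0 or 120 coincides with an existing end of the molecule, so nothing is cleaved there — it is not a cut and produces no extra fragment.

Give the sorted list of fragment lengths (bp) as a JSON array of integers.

[1,1,1,4,4,5,5,5,5,5,6,7,9,11,11,11,14,15]

Per-enzyme occurrences:
  SqiIX (GGGG, off=3): starts [20, 51, 52, 53, 74, 75, 84] → cuts [23, 54, 55, 56, 77, 78, 87]
  KluIX (CCCGGT, off=2): starts [9, 30, 59, 103] → cuts [11, 32, 61, 105]
  EstII (TAGA, off=2): starts [16, 25, 41, 70, 89] → cuts [18, 27, 43, 72, 91]
  DwuV (GAAATCCG, off=5): starts [1] → cuts [6]

Pooled cuts: [6, 11, 18, 23, 27, 32, 43, 54, 55, 56, 61, 72, 77, 78, 87, 91, 105]

Fragments:
  [0,6): 6 bp
  [6,11): 5 bp
  [11,18): 7 bp
  [18,23): 5 bp
  [23,27): 4 bp
  [27,32): 5 bp
  [32,43): 11 bp
  [43,54): 11 bp
  [54,55): 1 bp
  [55,56): 1 bp
  [56,61): 5 bp
  [61,72): 11 bp
  [72,77): 5 bp
  [77,78): 1 bp
  [78,87): 9 bp
  [87,91): 4 bp
  [91,105): 14 bp
  [105,120): 15 bp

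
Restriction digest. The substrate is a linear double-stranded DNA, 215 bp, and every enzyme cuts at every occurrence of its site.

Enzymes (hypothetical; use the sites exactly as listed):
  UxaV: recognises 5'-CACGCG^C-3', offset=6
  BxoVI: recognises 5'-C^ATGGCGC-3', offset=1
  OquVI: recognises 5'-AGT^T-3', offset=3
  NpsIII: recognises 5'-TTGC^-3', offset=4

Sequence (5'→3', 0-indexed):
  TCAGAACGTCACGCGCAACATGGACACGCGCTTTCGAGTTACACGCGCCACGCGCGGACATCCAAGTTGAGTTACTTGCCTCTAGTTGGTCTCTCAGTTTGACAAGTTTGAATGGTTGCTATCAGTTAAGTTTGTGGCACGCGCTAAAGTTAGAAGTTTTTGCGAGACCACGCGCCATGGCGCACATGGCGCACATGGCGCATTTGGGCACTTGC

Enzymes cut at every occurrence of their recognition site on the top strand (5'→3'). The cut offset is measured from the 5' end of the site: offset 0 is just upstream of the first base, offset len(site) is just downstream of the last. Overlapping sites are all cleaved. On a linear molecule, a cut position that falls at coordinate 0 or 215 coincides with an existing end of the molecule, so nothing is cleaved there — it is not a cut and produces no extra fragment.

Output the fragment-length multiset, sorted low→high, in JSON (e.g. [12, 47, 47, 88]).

Per-enzyme occurrences:
  UxaV CACGCGC/6: at [9, 24, 41, 48, 137, 168] ⇒ [15, 30, 47, 54, 143, 174]
  BxoVI CATGGCGC/1: at [175, 184, 193] ⇒ [176, 185, 194]
  OquVI AGTT/3: at [36, 64, 69, 83, 95, 104, 123, 128, 147, 154] ⇒ [39, 67, 72, 86, 98, 107, 126, 131, 150, 157]
  NpsIII TTGC/4: at [75, 115, 159, 211] ⇒ [79, 119, 163] (position 215 is a terminus of the linear molecule — no cut)

Pooled cuts: [15, 30, 39, 47, 54, 67, 72, 79, 86, 98, 107, 119, 126, 131, 143, 150, 157, 163, 174, 176, 185, 194]

Fragments:
  [0,15): 15 bp
  [15,30): 15 bp
  [30,39): 9 bp
  [39,47): 8 bp
  [47,54): 7 bp
  [54,67): 13 bp
  [67,72): 5 bp
  [72,79): 7 bp
  [79,86): 7 bp
  [86,98): 12 bp
  [98,107): 9 bp
  [107,119): 12 bp
  [119,126): 7 bp
  [126,131): 5 bp
  [131,143): 12 bp
  [143,150): 7 bp
  [150,157): 7 bp
  [157,163): 6 bp
  [163,174): 11 bp
  [174,176): 2 bp
  [176,185): 9 bp
  [185,194): 9 bp
  [194,215): 21 bp

[2,5,5,6,7,7,7,7,7,7,8,9,9,9,9,11,12,12,12,13,15,15,21]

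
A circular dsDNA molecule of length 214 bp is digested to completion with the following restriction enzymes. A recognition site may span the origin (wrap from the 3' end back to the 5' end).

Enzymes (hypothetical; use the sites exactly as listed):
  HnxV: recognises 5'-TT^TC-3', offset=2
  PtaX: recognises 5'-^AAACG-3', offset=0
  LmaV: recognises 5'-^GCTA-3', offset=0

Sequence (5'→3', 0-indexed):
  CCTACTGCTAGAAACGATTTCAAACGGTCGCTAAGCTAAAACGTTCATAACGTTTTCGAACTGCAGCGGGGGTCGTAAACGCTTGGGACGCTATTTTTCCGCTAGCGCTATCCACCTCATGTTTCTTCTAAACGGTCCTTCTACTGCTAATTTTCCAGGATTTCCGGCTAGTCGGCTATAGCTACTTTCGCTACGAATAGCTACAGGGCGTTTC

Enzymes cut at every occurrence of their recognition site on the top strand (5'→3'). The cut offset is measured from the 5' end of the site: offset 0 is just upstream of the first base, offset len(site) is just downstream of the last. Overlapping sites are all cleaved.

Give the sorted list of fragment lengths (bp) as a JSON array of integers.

Per-enzyme occurrences:
  HnxV TTTC/2: at [17, 53, 95, 121, 151, 160, 185, 210] ⇒ [19, 55, 97, 123, 153, 162, 187, 212]
  PtaX AAACG/0: at [11, 21, 38, 76, 129] ⇒ [11, 21, 38, 76, 129]
  LmaV GCTA/0: at [6, 29, 34, 89, 100, 106, 145, 166, 174, 180, 189, 199] ⇒ [6, 29, 34, 89, 100, 106, 145, 166, 174, 180, 189, 199]

All cut coordinates (distinct, sorted): [6, 11, 19, 21, 29, 34, 38, 55, 76, 89, 97, 100, 106, 123, 129, 145, 153, 162, 166, 174, 180, 187, 189, 199, 212]

Fragments:
  6→11: 5 bp
  11→19: 8 bp
  19→21: 2 bp
  21→29: 8 bp
  29→34: 5 bp
  34→38: 4 bp
  38→55: 17 bp
  55→76: 21 bp
  76→89: 13 bp
  89→97: 8 bp
  97→100: 3 bp
  100→106: 6 bp
  106→123: 17 bp
  123→129: 6 bp
  129→145: 16 bp
  145→153: 8 bp
  153→162: 9 bp
  162→166: 4 bp
  166→174: 8 bp
  174→180: 6 bp
  180→187: 7 bp
  187→189: 2 bp
  189→199: 10 bp
  199→212: 13 bp
  212→6 (wrap): 214-212+6 = 8 bp

[2,2,3,4,4,5,5,6,6,6,7,8,8,8,8,8,8,9,10,13,13,16,17,17,21]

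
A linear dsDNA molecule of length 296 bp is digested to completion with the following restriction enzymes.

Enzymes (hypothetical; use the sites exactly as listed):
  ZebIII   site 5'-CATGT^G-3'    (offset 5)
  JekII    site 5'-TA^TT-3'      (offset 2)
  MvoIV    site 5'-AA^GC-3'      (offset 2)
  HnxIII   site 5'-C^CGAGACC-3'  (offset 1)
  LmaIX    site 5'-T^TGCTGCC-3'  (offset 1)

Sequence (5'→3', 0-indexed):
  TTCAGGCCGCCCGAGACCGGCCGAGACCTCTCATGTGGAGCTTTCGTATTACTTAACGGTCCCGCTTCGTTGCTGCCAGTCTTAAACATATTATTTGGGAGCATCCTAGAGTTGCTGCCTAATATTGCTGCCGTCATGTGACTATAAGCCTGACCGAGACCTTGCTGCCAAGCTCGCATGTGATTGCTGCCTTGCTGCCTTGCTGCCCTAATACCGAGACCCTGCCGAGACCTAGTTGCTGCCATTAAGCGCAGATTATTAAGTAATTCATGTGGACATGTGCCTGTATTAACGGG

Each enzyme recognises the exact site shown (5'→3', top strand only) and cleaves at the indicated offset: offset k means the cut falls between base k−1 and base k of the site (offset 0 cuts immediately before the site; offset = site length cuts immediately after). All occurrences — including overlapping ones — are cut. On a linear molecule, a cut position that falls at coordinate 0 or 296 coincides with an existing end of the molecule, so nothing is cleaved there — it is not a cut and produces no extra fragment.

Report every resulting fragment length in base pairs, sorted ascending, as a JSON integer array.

[1,3,3,7,7,8,8,8,8,8,8,9,10,10,10,11,11,11,12,12,12,14,14,15,15,19,20,22]

Site scan:
  ZebIII CATGTG/5: at [31, 134, 176, 268, 276] ⇒ [36, 139, 181, 273, 281]
  JekII TATT/2: at [46, 88, 91, 122, 256, 286] ⇒ [48, 90, 93, 124, 258, 288]
  MvoIV AAGC/2: at [145, 169, 246] ⇒ [147, 171, 248]
  HnxIII CCGAGACC/1: at [10, 20, 153, 213, 224] ⇒ [11, 21, 154, 214, 225]
  LmaIX TTGCTGCC/1: at [69, 111, 124, 161, 183, 191, 199, 235] ⇒ [70, 112, 125, 162, 184, 192, 200, 236]

Pooled cuts: [11, 21, 36, 48, 70, 90, 93, 112, 124, 125, 139, 147, 154, 162, 171, 181, 184, 192, 200, 214, 225, 236, 248, 258, 273, 281, 288]

Fragment lengths:
  [0,11): 11 bp
  [11,21): 10 bp
  [21,36): 15 bp
  [36,48): 12 bp
  [48,70): 22 bp
  [70,90): 20 bp
  [90,93): 3 bp
  [93,112): 19 bp
  [112,124): 12 bp
  [124,125): 1 bp
  [125,139): 14 bp
  [139,147): 8 bp
  [147,154): 7 bp
  [154,162): 8 bp
  [162,171): 9 bp
  [171,181): 10 bp
  [181,184): 3 bp
  [184,192): 8 bp
  [192,200): 8 bp
  [200,214): 14 bp
  [214,225): 11 bp
  [225,236): 11 bp
  [236,248): 12 bp
  [248,258): 10 bp
  [258,273): 15 bp
  [273,281): 8 bp
  [281,288): 7 bp
  [288,296): 8 bp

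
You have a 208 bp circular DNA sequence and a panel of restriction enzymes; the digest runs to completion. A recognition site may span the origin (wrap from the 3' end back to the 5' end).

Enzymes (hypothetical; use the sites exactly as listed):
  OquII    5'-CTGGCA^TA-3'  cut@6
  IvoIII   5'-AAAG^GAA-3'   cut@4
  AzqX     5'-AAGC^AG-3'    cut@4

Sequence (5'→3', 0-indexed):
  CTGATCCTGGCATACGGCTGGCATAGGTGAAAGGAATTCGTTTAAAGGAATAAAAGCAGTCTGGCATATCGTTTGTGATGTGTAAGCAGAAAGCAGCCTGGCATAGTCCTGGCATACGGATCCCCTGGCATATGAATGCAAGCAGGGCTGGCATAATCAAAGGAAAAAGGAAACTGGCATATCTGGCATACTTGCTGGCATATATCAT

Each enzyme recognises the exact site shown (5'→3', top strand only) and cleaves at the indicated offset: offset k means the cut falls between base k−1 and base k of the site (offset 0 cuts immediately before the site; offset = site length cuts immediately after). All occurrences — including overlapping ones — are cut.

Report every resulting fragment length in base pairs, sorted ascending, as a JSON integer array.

[7,7,9,9,9,9,10,10,10,10,11,11,12,13,14,16,20,21]

Site scan:
  OquII CTGGCATA/6: at [6, 17, 60, 97, 108, 124, 147, 173, 182, 194] ⇒ [12, 23, 66, 103, 114, 130, 153, 179, 188, 200]
  IvoIII AAAGGAA/4: at [29, 43, 158, 165] ⇒ [33, 47, 162, 169]
  AzqX AAGCAG/4: at [53, 83, 90, 139] ⇒ [57, 87, 94, 143]

Pooled cuts: [12, 23, 33, 47, 57, 66, 87, 94, 103, 114, 130, 143, 153, 162, 169, 179, 188, 200]

Fragments:
  12→23: 11 bp
  23→33: 10 bp
  33→47: 14 bp
  47→57: 10 bp
  57→66: 9 bp
  66→87: 21 bp
  87→94: 7 bp
  94→103: 9 bp
  103→114: 11 bp
  114→130: 16 bp
  130→143: 13 bp
  143→153: 10 bp
  153→162: 9 bp
  162→169: 7 bp
  169→179: 10 bp
  179→188: 9 bp
  188→200: 12 bp
  200→12 (wrap): 208-200+12 = 20 bp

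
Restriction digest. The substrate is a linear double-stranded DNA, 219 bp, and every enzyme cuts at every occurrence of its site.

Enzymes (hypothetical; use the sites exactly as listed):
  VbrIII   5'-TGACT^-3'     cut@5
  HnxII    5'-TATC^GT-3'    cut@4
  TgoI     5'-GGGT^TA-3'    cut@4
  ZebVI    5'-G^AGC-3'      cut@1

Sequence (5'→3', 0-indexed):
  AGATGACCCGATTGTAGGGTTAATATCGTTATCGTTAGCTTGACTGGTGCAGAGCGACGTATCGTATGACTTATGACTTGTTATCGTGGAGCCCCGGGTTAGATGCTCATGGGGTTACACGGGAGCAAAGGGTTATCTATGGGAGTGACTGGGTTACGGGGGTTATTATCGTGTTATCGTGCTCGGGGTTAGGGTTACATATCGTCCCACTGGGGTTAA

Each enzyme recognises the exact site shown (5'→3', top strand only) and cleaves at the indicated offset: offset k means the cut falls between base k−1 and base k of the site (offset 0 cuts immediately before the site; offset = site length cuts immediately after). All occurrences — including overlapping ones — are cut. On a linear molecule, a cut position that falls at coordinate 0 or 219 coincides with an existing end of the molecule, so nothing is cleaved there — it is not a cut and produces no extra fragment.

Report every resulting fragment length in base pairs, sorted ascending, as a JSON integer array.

Site scan:
  VbrIII TGACT/5: at [40, 66, 73, 145] ⇒ [45, 71, 78, 150]
  HnxII TATCGT/4: at [23, 29, 59, 81, 166, 174, 199] ⇒ [27, 33, 63, 85, 170, 178, 203]
  TgoI GGGTTA/4: at [16, 95, 111, 129, 150, 159, 185, 191, 212] ⇒ [20, 99, 115, 133, 154, 163, 189, 195, 216]
  ZebVI GAGC/1: at [51, 88, 122] ⇒ [52, 89, 123]

Pooled cuts: [20, 27, 33, 45, 52, 63, 71, 78, 85, 89, 99, 115, 123, 133, 150, 154, 163, 170, 178, 189, 195, 203, 216]

Fragment lengths:
  [0,20): 20 bp
  [20,27): 7 bp
  [27,33): 6 bp
  [33,45): 12 bp
  [45,52): 7 bp
  [52,63): 11 bp
  [63,71): 8 bp
  [71,78): 7 bp
  [78,85): 7 bp
  [85,89): 4 bp
  [89,99): 10 bp
  [99,115): 16 bp
  [115,123): 8 bp
  [123,133): 10 bp
  [133,150): 17 bp
  [150,154): 4 bp
  [154,163): 9 bp
  [163,170): 7 bp
  [170,178): 8 bp
  [178,189): 11 bp
  [189,195): 6 bp
  [195,203): 8 bp
  [203,216): 13 bp
  [216,219): 3 bp

[3,4,4,6,6,7,7,7,7,7,8,8,8,8,9,10,10,11,11,12,13,16,17,20]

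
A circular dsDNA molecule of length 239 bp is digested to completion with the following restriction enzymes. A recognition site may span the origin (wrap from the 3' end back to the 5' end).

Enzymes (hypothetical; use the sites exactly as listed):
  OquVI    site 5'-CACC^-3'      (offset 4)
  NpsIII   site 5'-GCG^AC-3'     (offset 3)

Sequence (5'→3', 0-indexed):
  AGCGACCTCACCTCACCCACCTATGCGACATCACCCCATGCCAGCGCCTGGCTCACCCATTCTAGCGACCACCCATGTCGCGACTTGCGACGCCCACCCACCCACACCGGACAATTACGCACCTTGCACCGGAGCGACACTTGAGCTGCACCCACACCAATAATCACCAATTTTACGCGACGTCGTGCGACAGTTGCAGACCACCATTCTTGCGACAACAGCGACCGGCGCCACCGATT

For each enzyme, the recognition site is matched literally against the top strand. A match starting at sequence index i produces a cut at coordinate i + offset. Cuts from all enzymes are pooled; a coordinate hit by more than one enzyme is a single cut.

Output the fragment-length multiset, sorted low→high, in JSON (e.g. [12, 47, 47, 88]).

[4,4,5,6,6,6,6,6,7,7,8,8,8,9,9,9,9,10,10,10,11,12,15,16,16,22]

Scan for sites:
  OquVI (CACC, off=4): starts [8, 13, 17, 31, 53, 69, 94, 98, 104, 119, 126, 148, 154, 164, 201, 231] → cuts [12, 17, 21, 35, 57, 73, 98, 102, 108, 123, 130, 152, 158, 168, 205, 235]
  NpsIII (GCGAC, off=3): starts [1, 24, 64, 79, 86, 133, 176, 186, 211, 220] → cuts [4, 27, 67, 82, 89, 136, 179, 189, 214, 223]

All cut coordinates (distinct, sorted): [4, 12, 17, 21, 27, 35, 57, 67, 73, 82, 89, 98, 102, 108, 123, 130, 136, 152, 158, 168, 179, 189, 205, 214, 223, 235]

Fragment lengths:
  4→12: 8 bp
  12→17: 5 bp
  17→21: 4 bp
  21→27: 6 bp
  27→35: 8 bp
  35→57: 22 bp
  57→67: 10 bp
  67→73: 6 bp
  73→82: 9 bp
  82→89: 7 bp
  89→98: 9 bp
  98→102: 4 bp
  102→108: 6 bp
  108→123: 15 bp
  123→130: 7 bp
  130→136: 6 bp
  136→152: 16 bp
  152→158: 6 bp
  158→168: 10 bp
  168→179: 11 bp
  179→189: 10 bp
  189→205: 16 bp
  205→214: 9 bp
  214→223: 9 bp
  223→235: 12 bp
  235→4 (wrap): 239-235+4 = 8 bp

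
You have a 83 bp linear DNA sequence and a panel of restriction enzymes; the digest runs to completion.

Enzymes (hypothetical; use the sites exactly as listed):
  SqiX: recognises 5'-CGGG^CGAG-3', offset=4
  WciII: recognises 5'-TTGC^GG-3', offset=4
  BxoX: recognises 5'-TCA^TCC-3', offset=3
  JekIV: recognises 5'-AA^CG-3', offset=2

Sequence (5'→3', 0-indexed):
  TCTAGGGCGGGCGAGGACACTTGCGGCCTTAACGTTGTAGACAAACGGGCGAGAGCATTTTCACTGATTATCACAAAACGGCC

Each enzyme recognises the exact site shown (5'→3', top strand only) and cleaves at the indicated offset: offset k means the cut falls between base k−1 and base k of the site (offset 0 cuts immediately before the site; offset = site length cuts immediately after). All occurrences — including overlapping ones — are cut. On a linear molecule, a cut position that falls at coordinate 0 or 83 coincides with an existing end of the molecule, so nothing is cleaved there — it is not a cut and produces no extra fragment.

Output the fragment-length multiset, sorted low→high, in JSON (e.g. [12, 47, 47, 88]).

[4,5,8,11,13,13,29]

Per-enzyme occurrences:
  SqiX CGGGCGAG/4: at [7, 45] ⇒ [11, 49]
  WciII TTGCGG/4: at [20] ⇒ [24]
  BxoX (TCATCC, off=3): no sites
  JekIV AACG/2: at [30, 43, 76] ⇒ [32, 45, 78]

All cut coordinates (distinct, sorted): [11, 24, 32, 45, 49, 78]

Fragment lengths:
  [0,11): 11 bp
  [11,24): 13 bp
  [24,32): 8 bp
  [32,45): 13 bp
  [45,49): 4 bp
  [49,78): 29 bp
  [78,83): 5 bp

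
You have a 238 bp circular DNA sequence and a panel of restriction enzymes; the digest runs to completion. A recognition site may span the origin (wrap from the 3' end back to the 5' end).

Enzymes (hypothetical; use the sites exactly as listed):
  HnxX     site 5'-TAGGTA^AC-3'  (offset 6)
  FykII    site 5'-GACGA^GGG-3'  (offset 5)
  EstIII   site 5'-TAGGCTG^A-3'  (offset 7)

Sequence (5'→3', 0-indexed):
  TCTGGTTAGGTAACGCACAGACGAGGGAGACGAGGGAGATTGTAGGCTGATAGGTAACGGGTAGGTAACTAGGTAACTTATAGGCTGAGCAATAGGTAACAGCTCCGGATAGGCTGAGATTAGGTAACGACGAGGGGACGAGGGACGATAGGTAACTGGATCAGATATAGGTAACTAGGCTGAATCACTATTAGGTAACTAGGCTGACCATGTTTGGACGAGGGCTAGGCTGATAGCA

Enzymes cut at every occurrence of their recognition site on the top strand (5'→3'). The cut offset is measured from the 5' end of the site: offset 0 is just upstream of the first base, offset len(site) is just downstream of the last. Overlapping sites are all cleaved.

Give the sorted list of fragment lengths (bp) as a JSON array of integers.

Per-enzyme occurrences:
  HnxX TAGGTAAC/6: at [6, 50, 61, 69, 92, 120, 148, 167, 191] ⇒ [12, 56, 67, 75, 98, 126, 154, 173, 197]
  FykII GACGAGGG/5: at [19, 28, 128, 136, 216] ⇒ [24, 33, 133, 141, 221]
  EstIII TAGGCTGA/7: at [42, 80, 109, 175, 199, 225] ⇒ [49, 87, 116, 182, 206, 232]

Pooled cuts: [12, 24, 33, 49, 56, 67, 75, 87, 98, 116, 126, 133, 141, 154, 173, 182, 197, 206, 221, 232]

Fragment lengths:
  12→24: 12 bp
  24→33: 9 bp
  33→49: 16 bp
  49→56: 7 bp
  56→67: 11 bp
  67→75: 8 bp
  75→87: 12 bp
  87→98: 11 bp
  98→116: 18 bp
  116→126: 10 bp
  126→133: 7 bp
  133→141: 8 bp
  141→154: 13 bp
  154→173: 19 bp
  173→182: 9 bp
  182→197: 15 bp
  197→206: 9 bp
  206→221: 15 bp
  221→232: 11 bp
  232→12 (wrap): 238-232+12 = 18 bp

[7,7,8,8,9,9,9,10,11,11,11,12,12,13,15,15,16,18,18,19]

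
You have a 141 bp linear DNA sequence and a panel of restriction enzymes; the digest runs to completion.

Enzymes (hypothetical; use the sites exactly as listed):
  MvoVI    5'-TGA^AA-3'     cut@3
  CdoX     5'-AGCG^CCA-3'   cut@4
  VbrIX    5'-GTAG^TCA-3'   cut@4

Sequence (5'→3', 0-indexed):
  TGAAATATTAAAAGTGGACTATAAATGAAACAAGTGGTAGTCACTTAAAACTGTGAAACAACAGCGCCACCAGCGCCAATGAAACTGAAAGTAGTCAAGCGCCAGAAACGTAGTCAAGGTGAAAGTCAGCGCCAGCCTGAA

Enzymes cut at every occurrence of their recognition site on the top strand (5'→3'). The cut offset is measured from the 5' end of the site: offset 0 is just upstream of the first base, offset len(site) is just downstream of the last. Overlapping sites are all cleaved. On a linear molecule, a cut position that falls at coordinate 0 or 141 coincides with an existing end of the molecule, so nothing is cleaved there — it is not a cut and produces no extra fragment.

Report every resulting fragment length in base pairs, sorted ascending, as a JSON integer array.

[3,6,6,7,7,9,9,9,10,10,12,12,16,25]

Site scan:
  MvoVI TGAAA/3: at [0, 25, 53, 79, 85, 119] ⇒ [3, 28, 56, 82, 88, 122]
  CdoX AGCGCCA/4: at [62, 71, 97, 127] ⇒ [66, 75, 101, 131]
  VbrIX GTAGTCA/4: at [36, 90, 109] ⇒ [40, 94, 113]

Pooled cuts: [3, 28, 40, 56, 66, 75, 82, 88, 94, 101, 113, 122, 131]

Fragments:
  [0,3): 3 bp
  [3,28): 25 bp
  [28,40): 12 bp
  [40,56): 16 bp
  [56,66): 10 bp
  [66,75): 9 bp
  [75,82): 7 bp
  [82,88): 6 bp
  [88,94): 6 bp
  [94,101): 7 bp
  [101,113): 12 bp
  [113,122): 9 bp
  [122,131): 9 bp
  [131,141): 10 bp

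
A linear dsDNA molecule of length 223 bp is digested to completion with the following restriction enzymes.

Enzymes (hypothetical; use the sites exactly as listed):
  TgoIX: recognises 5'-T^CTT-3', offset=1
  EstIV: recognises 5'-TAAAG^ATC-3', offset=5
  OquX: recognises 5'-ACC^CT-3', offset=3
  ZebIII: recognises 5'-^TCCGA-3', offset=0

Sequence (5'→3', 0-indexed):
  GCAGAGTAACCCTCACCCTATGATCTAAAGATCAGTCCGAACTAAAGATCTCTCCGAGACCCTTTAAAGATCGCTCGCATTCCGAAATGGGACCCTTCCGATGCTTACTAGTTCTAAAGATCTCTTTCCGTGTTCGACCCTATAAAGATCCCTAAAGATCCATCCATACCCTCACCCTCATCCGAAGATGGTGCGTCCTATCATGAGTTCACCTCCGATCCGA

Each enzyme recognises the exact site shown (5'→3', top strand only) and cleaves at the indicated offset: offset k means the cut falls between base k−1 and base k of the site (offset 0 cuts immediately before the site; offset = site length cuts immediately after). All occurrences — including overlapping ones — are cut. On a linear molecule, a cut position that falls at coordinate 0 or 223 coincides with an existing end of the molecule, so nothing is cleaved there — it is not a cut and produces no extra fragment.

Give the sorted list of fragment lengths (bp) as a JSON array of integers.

[2,4,4,5,5,5,5,6,6,8,8,9,10,11,11,12,13,13,14,16,23,33]

Scan for sites:
  TgoIX (TCTT, off=1): starts [122] → cuts [123]
  EstIV (TAAAGATC, off=5): starts [25, 42, 64, 114, 142, 152] → cuts [30, 47, 69, 119, 147, 157]
  OquX (ACCCT, off=3): starts [8, 14, 58, 91, 136, 167, 173] → cuts [11, 17, 61, 94, 139, 170, 176]
  ZebIII (TCCGA, off=0): starts [35, 52, 80, 96, 180, 213, 218] → cuts [35, 52, 80, 96, 180, 213, 218]

All cut coordinates (distinct, sorted): [11, 17, 30, 35, 47, 52, 61, 69, 80, 94, 96, 119, 123, 139, 147, 157, 170, 176, 180, 213, 218]

Fragments:
  [0,11): 11 bp
  [11,17): 6 bp
  [17,30): 13 bp
  [30,35): 5 bp
  [35,47): 12 bp
  [47,52): 5 bp
  [52,61): 9 bp
  [61,69): 8 bp
  [69,80): 11 bp
  [80,94): 14 bp
  [94,96): 2 bp
  [96,119): 23 bp
  [119,123): 4 bp
  [123,139): 16 bp
  [139,147): 8 bp
  [147,157): 10 bp
  [157,170): 13 bp
  [170,176): 6 bp
  [176,180): 4 bp
  [180,213): 33 bp
  [213,218): 5 bp
  [218,223): 5 bp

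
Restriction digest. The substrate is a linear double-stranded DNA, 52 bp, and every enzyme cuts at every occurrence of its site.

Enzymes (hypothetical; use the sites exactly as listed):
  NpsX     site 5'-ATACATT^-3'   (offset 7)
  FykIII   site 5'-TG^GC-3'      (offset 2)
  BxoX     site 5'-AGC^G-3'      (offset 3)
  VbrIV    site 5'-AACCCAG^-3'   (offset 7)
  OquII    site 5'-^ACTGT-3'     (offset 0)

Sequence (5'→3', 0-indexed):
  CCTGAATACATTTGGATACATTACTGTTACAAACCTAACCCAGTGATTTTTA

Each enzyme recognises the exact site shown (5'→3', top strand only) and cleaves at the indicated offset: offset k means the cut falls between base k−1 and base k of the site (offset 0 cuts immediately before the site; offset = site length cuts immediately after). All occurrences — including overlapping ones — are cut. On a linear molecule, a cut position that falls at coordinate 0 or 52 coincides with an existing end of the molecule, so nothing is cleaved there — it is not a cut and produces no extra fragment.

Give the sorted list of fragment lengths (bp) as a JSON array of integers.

[9,10,12,21]

Per-enzyme occurrences:
  NpsX (ATACATT, off=7): starts [5, 15] → cuts [12, 22]
  FykIII (TGGC, off=2): no sites
  BxoX (AGCG, off=3): no sites
  VbrIV (AACCCAG, off=7): starts [36] → cuts [43]
  OquII (ACTGT, off=0): starts [22] → cuts [22]

All cut coordinates (distinct, sorted): [12, 22, 43]

Fragment lengths:
  [0,12): 12 bp
  [12,22): 10 bp
  [22,43): 21 bp
  [43,52): 9 bp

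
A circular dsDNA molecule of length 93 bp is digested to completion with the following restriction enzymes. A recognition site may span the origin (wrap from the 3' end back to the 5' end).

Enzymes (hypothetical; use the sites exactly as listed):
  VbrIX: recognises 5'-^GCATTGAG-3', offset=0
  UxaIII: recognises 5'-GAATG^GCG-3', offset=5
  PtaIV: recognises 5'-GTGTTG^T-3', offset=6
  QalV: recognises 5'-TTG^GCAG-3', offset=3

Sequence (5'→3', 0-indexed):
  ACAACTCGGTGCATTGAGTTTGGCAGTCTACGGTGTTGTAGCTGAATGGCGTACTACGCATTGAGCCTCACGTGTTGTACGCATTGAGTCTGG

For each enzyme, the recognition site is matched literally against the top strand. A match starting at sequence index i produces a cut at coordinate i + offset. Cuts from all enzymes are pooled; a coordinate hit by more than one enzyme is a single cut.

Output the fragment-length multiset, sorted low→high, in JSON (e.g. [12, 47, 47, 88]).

Site scan:
  VbrIX (GCATTGAG, off=0): starts [10, 57, 80] → cuts [10, 57, 80]
  UxaIII (GAATGGCG, off=5): starts [43] → cuts [48]
  PtaIV (GTGTTGT, off=6): starts [32, 71] → cuts [38, 77]
  QalV (TTGGCAG, off=3): starts [19] → cuts [22]

Pooled cuts: [10, 22, 38, 48, 57, 77, 80]

Fragments:
  10→22: 12 bp
  22→38: 16 bp
  38→48: 10 bp
  48→57: 9 bp
  57→77: 20 bp
  77→80: 3 bp
  80→10 (wrap): 93-80+10 = 23 bp

[3,9,10,12,16,20,23]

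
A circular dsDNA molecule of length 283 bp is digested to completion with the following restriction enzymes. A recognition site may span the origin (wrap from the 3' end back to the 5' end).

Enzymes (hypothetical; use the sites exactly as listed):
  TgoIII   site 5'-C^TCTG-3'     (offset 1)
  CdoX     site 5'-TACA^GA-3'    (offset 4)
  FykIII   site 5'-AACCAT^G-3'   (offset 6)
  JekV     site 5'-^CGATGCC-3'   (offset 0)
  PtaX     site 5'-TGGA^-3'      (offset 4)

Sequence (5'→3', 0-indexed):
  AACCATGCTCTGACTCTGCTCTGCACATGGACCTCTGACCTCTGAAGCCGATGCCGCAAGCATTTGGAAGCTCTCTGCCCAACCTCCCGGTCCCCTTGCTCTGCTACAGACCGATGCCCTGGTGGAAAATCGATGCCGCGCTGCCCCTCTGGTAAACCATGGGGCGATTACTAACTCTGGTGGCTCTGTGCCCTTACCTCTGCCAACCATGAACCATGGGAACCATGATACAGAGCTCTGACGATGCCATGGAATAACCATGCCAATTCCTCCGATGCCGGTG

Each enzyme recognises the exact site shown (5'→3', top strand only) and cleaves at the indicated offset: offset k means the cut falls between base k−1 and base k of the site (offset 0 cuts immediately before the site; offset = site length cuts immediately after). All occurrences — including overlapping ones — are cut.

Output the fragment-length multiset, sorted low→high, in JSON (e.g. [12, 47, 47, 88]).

[2,2,3,4,4,5,5,5,6,6,7,7,8,8,9,9,9,11,12,12,12,13,14,15,15,17,17,20,26]

Per-enzyme occurrences:
  TgoIII CTCTG/1: at [7, 13, 18, 32, 39, 72, 98, 146, 174, 183, 197, 235] ⇒ [8, 14, 19, 33, 40, 73, 99, 147, 175, 184, 198, 236]
  CdoX TACAGA/4: at [104, 228] ⇒ [108, 232]
  FykIII AACCATG/6: at [0, 154, 204, 211, 220, 255] ⇒ [6, 160, 210, 217, 226, 261]
  JekV CGATGCC/0: at [48, 111, 130, 241, 272] ⇒ [48, 111, 130, 241, 272]
  PtaX TGGA/4: at [27, 64, 122, 249] ⇒ [31, 68, 126, 253]

Pooled cuts: [6, 8, 14, 19, 31, 33, 40, 48, 68, 73, 99, 108, 111, 126, 130, 147, 160, 175, 184, 198, 210, 217, 226, 232, 236, 241, 253, 261, 272]

Fragment lengths:
  6→8: 2 bp
  8→14: 6 bp
  14→19: 5 bp
  19→31: 12 bp
  31→33: 2 bp
  33→40: 7 bp
  40→48: 8 bp
  48→68: 20 bp
  68→73: 5 bp
  73→99: 26 bp
  99→108: 9 bp
  108→111: 3 bp
  111→126: 15 bp
  126→130: 4 bp
  130→147: 17 bp
  147→160: 13 bp
  160→175: 15 bp
  175→184: 9 bp
  184→198: 14 bp
  198→210: 12 bp
  210→217: 7 bp
  217→226: 9 bp
  226→232: 6 bp
  232→236: 4 bp
  236→241: 5 bp
  241→253: 12 bp
  253→261: 8 bp
  261→272: 11 bp
  272→6 (wrap): 283-272+6 = 17 bp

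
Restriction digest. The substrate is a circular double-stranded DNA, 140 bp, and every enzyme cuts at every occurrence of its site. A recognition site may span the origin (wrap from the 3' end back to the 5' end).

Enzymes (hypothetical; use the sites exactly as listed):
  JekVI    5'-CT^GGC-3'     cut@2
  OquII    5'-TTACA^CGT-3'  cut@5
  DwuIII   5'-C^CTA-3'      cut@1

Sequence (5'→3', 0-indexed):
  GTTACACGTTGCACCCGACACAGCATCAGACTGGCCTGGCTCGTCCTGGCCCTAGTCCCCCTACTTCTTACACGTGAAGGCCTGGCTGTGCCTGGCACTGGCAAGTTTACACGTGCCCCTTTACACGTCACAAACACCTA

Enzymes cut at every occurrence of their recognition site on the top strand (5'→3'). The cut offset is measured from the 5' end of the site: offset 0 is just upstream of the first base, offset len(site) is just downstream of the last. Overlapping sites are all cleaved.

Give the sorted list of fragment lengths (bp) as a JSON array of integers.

[4,5,6,9,9,10,10,11,12,12,12,14,26]

Per-enzyme occurrences:
  JekVI CTGGC/2: at [30, 35, 45, 81, 91, 97] ⇒ [32, 37, 47, 83, 93, 99]
  OquII TTACACGT/5: at [1, 67, 106, 120] ⇒ [6, 72, 111, 125]
  DwuIII CCTA/1: at [50, 59, 136] ⇒ [51, 60, 137]

Pooled cuts: [6, 32, 37, 47, 51, 60, 72, 83, 93, 99, 111, 125, 137]

Fragments:
  6→32: 26 bp
  32→37: 5 bp
  37→47: 10 bp
  47→51: 4 bp
  51→60: 9 bp
  60→72: 12 bp
  72→83: 11 bp
  83→93: 10 bp
  93→99: 6 bp
  99→111: 12 bp
  111→125: 14 bp
  125→137: 12 bp
  137→6 (wrap): 140-137+6 = 9 bp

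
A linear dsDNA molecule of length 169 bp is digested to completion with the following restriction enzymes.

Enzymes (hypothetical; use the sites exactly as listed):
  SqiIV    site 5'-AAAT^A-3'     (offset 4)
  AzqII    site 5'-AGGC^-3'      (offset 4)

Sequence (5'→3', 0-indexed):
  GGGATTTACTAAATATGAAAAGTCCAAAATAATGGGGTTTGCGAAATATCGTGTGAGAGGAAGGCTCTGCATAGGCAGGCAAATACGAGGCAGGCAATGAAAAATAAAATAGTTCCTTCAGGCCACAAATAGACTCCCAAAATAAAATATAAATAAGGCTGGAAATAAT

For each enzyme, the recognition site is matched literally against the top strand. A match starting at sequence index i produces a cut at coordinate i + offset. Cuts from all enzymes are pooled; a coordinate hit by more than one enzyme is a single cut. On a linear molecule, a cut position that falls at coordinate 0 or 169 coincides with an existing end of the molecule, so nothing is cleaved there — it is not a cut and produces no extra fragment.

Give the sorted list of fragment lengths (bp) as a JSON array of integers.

Scan for sites:
  SqiIV (AAATA, off=4): starts [10, 26, 43, 80, 101, 106, 126, 139, 144, 150, 162] → cuts [14, 30, 47, 84, 105, 110, 130, 143, 148, 154, 166]
  AzqII (AGGC, off=4): starts [61, 72, 76, 87, 91, 119, 155] → cuts [65, 76, 80, 91, 95, 123, 159]

All cut coordinates (distinct, sorted): [14, 30, 47, 65, 76, 80, 84, 91, 95, 105, 110, 123, 130, 143, 148, 154, 159, 166]

Fragment lengths:
  [0,14): 14 bp
  [14,30): 16 bp
  [30,47): 17 bp
  [47,65): 18 bp
  [65,76): 11 bp
  [76,80): 4 bp
  [80,84): 4 bp
  [84,91): 7 bp
  [91,95): 4 bp
  [95,105): 10 bp
  [105,110): 5 bp
  [110,123): 13 bp
  [123,130): 7 bp
  [130,143): 13 bp
  [143,148): 5 bp
  [148,154): 6 bp
  [154,159): 5 bp
  [159,166): 7 bp
  [166,169): 3 bp

[3,4,4,4,5,5,5,6,7,7,7,10,11,13,13,14,16,17,18]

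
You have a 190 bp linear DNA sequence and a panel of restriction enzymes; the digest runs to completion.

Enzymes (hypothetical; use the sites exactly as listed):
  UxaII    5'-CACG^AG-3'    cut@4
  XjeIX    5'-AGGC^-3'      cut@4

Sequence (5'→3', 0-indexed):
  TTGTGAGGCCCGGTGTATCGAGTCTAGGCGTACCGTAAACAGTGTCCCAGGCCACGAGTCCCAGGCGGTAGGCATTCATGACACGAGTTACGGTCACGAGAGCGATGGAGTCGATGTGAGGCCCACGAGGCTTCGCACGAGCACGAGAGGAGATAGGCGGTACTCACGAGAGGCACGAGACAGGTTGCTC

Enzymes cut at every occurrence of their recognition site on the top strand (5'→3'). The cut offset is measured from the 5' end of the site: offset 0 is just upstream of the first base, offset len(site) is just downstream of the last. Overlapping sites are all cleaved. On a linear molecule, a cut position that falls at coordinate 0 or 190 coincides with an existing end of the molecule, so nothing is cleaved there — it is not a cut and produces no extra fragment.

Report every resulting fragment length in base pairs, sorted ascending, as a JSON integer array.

[3,4,4,5,6,6,7,8,9,10,10,12,13,13,13,20,23,24]

Per-enzyme occurrences:
  UxaII CACGAG/4: at [52, 81, 94, 123, 135, 141, 164, 173] ⇒ [56, 85, 98, 127, 139, 145, 168, 177]
  XjeIX AGGC/4: at [5, 25, 48, 62, 69, 118, 127, 154, 170] ⇒ [9, 29, 52, 66, 73, 122, 131, 158, 174]

Pooled cuts: [9, 29, 52, 56, 66, 73, 85, 98, 122, 127, 131, 139, 145, 158, 168, 174, 177]

Fragments:
  [0,9): 9 bp
  [9,29): 20 bp
  [29,52): 23 bp
  [52,56): 4 bp
  [56,66): 10 bp
  [66,73): 7 bp
  [73,85): 12 bp
  [85,98): 13 bp
  [98,122): 24 bp
  [122,127): 5 bp
  [127,131): 4 bp
  [131,139): 8 bp
  [139,145): 6 bp
  [145,158): 13 bp
  [158,168): 10 bp
  [168,174): 6 bp
  [174,177): 3 bp
  [177,190): 13 bp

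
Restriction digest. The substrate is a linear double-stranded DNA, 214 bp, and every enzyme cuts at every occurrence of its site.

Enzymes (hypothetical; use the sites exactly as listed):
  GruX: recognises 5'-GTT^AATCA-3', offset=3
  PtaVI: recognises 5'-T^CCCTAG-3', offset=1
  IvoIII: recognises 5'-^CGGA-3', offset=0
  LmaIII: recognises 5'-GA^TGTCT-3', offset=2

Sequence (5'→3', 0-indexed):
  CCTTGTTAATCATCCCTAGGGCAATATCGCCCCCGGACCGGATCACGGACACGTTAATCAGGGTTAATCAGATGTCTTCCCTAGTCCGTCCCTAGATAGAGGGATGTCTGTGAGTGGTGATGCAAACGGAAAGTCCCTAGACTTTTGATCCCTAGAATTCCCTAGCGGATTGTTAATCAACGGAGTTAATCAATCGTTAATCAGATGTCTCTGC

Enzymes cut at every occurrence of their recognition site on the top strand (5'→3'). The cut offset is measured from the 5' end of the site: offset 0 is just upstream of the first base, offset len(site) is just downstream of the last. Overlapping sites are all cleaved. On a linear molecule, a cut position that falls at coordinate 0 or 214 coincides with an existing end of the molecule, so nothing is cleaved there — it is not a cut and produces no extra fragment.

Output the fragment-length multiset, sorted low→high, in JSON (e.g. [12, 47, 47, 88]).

Scan for sites:
  GruX (GTTAATCA, off=3): starts [4, 52, 62, 171, 184, 195] → cuts [7, 55, 65, 174, 187, 198]
  PtaVI (TCCCTAG, off=1): starts [12, 77, 88, 133, 148, 158] → cuts [13, 78, 89, 134, 149, 159]
  IvoIII (CGGA, off=0): starts [33, 38, 45, 126, 165, 180] → cuts [33, 38, 45, 126, 165, 180]
  LmaIII (GATGTCT, off=2): starts [70, 102, 203] → cuts [72, 104, 205]

All cut coordinates (distinct, sorted): [7, 13, 33, 38, 45, 55, 65, 72, 78, 89, 104, 126, 134, 149, 159, 165, 174, 180, 187, 198, 205]

Fragments:
  [0,7): 7 bp
  [7,13): 6 bp
  [13,33): 20 bp
  [33,38): 5 bp
  [38,45): 7 bp
  [45,55): 10 bp
  [55,65): 10 bp
  [65,72): 7 bp
  [72,78): 6 bp
  [78,89): 11 bp
  [89,104): 15 bp
  [104,126): 22 bp
  [126,134): 8 bp
  [134,149): 15 bp
  [149,159): 10 bp
  [159,165): 6 bp
  [165,174): 9 bp
  [174,180): 6 bp
  [180,187): 7 bp
  [187,198): 11 bp
  [198,205): 7 bp
  [205,214): 9 bp

[5,6,6,6,6,7,7,7,7,7,8,9,9,10,10,10,11,11,15,15,20,22]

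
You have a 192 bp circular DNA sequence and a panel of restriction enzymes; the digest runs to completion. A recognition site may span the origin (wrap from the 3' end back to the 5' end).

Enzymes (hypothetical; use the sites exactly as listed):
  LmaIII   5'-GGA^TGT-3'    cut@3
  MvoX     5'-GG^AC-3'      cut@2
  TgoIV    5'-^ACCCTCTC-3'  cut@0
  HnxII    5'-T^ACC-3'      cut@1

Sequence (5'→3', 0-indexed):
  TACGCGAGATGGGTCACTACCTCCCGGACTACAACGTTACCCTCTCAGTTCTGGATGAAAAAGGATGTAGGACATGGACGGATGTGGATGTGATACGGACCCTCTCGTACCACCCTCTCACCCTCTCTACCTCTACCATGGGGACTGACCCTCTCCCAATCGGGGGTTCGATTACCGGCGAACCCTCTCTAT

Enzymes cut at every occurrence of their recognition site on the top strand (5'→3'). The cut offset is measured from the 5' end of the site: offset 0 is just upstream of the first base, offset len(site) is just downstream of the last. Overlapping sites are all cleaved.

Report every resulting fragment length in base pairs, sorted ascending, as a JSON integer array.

[3,4,5,6,6,6,6,8,8,9,9,9,10,10,11,26,27,29]

Per-enzyme occurrences:
  LmaIII (GGATGT, off=3): starts [62, 79, 85] → cuts [65, 82, 88]
  MvoX (GGAC, off=2): starts [25, 69, 75, 96, 141] → cuts [27, 71, 77, 98, 143]
  TgoIV (ACCCTCTC, off=0): starts [38, 98, 111, 119, 147, 181] → cuts [38, 98, 111, 119, 147, 181]
  HnxII (TACC, off=1): starts [17, 37, 107, 127, 133, 172] → cuts [18, 38, 108, 128, 134, 173]

All cut coordinates (distinct, sorted): [18, 27, 38, 65, 71, 77, 82, 88, 98, 108, 111, 119, 128, 134, 143, 147, 173, 181]

Fragment lengths:
  18→27: 9 bp
  27→38: 11 bp
  38→65: 27 bp
  65→71: 6 bp
  71→77: 6 bp
  77→82: 5 bp
  82→88: 6 bp
  88→98: 10 bp
  98→108: 10 bp
  108→111: 3 bp
  111→119: 8 bp
  119→128: 9 bp
  128→134: 6 bp
  134→143: 9 bp
  143→147: 4 bp
  147→173: 26 bp
  173→181: 8 bp
  181→18 (wrap): 192-181+18 = 29 bp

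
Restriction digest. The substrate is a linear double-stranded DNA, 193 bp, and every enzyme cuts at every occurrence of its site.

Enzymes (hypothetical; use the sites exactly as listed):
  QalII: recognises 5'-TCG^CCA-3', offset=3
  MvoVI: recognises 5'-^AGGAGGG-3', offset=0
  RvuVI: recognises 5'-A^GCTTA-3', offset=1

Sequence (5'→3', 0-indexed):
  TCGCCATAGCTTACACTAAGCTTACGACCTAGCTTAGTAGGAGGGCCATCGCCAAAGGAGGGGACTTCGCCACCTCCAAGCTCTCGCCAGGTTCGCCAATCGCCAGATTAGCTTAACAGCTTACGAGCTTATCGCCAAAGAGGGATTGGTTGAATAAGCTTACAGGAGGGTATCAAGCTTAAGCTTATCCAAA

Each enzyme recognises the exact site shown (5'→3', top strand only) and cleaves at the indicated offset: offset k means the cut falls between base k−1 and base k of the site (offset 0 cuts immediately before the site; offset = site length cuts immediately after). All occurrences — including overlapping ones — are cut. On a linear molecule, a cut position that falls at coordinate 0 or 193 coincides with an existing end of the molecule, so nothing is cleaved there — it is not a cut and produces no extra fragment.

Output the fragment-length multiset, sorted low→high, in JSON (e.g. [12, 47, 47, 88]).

Per-enzyme occurrences:
  QalII TCGCCA/3: at [0, 48, 66, 83, 92, 99, 131] ⇒ [3, 51, 69, 86, 95, 102, 134]
  MvoVI AGGAGGG/0: at [38, 55, 163] ⇒ [38, 55, 163]
  RvuVI AGCTTA/1: at [7, 18, 30, 109, 117, 125, 156, 175, 181] ⇒ [8, 19, 31, 110, 118, 126, 157, 176, 182]

All cut coordinates (distinct, sorted): [3, 8, 19, 31, 38, 51, 55, 69, 86, 95, 102, 110, 118, 126, 134, 157, 163, 176, 182]

Fragments:
  [0,3): 3 bp
  [3,8): 5 bp
  [8,19): 11 bp
  [19,31): 12 bp
  [31,38): 7 bp
  [38,51): 13 bp
  [51,55): 4 bp
  [55,69): 14 bp
  [69,86): 17 bp
  [86,95): 9 bp
  [95,102): 7 bp
  [102,110): 8 bp
  [110,118): 8 bp
  [118,126): 8 bp
  [126,134): 8 bp
  [134,157): 23 bp
  [157,163): 6 bp
  [163,176): 13 bp
  [176,182): 6 bp
  [182,193): 11 bp

[3,4,5,6,6,7,7,8,8,8,8,9,11,11,12,13,13,14,17,23]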